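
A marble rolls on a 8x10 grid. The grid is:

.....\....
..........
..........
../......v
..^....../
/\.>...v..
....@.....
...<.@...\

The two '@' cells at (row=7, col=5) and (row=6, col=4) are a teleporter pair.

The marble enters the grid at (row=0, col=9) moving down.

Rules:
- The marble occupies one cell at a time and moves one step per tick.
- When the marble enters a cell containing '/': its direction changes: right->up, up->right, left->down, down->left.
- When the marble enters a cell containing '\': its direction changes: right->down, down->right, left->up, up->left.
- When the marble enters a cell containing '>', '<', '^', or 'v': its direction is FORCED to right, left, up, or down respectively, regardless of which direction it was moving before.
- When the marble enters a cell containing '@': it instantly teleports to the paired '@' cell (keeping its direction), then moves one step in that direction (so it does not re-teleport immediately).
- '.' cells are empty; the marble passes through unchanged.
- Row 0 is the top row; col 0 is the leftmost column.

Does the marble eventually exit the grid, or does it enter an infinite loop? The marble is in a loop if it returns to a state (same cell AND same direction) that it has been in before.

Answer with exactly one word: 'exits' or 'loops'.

Step 1: enter (0,9), '.' pass, move down to (1,9)
Step 2: enter (1,9), '.' pass, move down to (2,9)
Step 3: enter (2,9), '.' pass, move down to (3,9)
Step 4: enter (3,9), 'v' forces down->down, move down to (4,9)
Step 5: enter (4,9), '/' deflects down->left, move left to (4,8)
Step 6: enter (4,8), '.' pass, move left to (4,7)
Step 7: enter (4,7), '.' pass, move left to (4,6)
Step 8: enter (4,6), '.' pass, move left to (4,5)
Step 9: enter (4,5), '.' pass, move left to (4,4)
Step 10: enter (4,4), '.' pass, move left to (4,3)
Step 11: enter (4,3), '.' pass, move left to (4,2)
Step 12: enter (4,2), '^' forces left->up, move up to (3,2)
Step 13: enter (3,2), '/' deflects up->right, move right to (3,3)
Step 14: enter (3,3), '.' pass, move right to (3,4)
Step 15: enter (3,4), '.' pass, move right to (3,5)
Step 16: enter (3,5), '.' pass, move right to (3,6)
Step 17: enter (3,6), '.' pass, move right to (3,7)
Step 18: enter (3,7), '.' pass, move right to (3,8)
Step 19: enter (3,8), '.' pass, move right to (3,9)
Step 20: enter (3,9), 'v' forces right->down, move down to (4,9)
Step 21: at (4,9) dir=down — LOOP DETECTED (seen before)

Answer: loops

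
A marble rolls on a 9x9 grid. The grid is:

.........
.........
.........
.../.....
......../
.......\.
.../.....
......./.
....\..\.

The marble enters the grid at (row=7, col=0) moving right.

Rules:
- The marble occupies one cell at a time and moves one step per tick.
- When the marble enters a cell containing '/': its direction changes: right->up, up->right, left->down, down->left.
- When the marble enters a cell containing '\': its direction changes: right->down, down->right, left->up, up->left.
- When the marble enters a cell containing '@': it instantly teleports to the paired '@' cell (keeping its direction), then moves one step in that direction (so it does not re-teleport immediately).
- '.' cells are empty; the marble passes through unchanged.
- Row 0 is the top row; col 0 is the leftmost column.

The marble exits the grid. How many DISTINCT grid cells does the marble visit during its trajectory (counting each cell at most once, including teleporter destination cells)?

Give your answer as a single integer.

Step 1: enter (7,0), '.' pass, move right to (7,1)
Step 2: enter (7,1), '.' pass, move right to (7,2)
Step 3: enter (7,2), '.' pass, move right to (7,3)
Step 4: enter (7,3), '.' pass, move right to (7,4)
Step 5: enter (7,4), '.' pass, move right to (7,5)
Step 6: enter (7,5), '.' pass, move right to (7,6)
Step 7: enter (7,6), '.' pass, move right to (7,7)
Step 8: enter (7,7), '/' deflects right->up, move up to (6,7)
Step 9: enter (6,7), '.' pass, move up to (5,7)
Step 10: enter (5,7), '\' deflects up->left, move left to (5,6)
Step 11: enter (5,6), '.' pass, move left to (5,5)
Step 12: enter (5,5), '.' pass, move left to (5,4)
Step 13: enter (5,4), '.' pass, move left to (5,3)
Step 14: enter (5,3), '.' pass, move left to (5,2)
Step 15: enter (5,2), '.' pass, move left to (5,1)
Step 16: enter (5,1), '.' pass, move left to (5,0)
Step 17: enter (5,0), '.' pass, move left to (5,-1)
Step 18: at (5,-1) — EXIT via left edge, pos 5
Distinct cells visited: 17 (path length 17)

Answer: 17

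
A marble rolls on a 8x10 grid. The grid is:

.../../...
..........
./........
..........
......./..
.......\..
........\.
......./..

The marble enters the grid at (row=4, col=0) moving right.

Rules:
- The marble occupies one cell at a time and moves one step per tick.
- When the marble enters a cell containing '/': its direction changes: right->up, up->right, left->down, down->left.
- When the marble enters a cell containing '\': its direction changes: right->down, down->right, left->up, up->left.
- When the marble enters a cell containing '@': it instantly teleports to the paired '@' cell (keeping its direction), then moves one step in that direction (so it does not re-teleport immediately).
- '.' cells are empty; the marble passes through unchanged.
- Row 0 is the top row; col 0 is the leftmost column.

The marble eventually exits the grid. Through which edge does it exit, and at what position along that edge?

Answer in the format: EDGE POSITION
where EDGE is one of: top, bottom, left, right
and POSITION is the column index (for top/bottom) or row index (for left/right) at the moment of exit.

Step 1: enter (4,0), '.' pass, move right to (4,1)
Step 2: enter (4,1), '.' pass, move right to (4,2)
Step 3: enter (4,2), '.' pass, move right to (4,3)
Step 4: enter (4,3), '.' pass, move right to (4,4)
Step 5: enter (4,4), '.' pass, move right to (4,5)
Step 6: enter (4,5), '.' pass, move right to (4,6)
Step 7: enter (4,6), '.' pass, move right to (4,7)
Step 8: enter (4,7), '/' deflects right->up, move up to (3,7)
Step 9: enter (3,7), '.' pass, move up to (2,7)
Step 10: enter (2,7), '.' pass, move up to (1,7)
Step 11: enter (1,7), '.' pass, move up to (0,7)
Step 12: enter (0,7), '.' pass, move up to (-1,7)
Step 13: at (-1,7) — EXIT via top edge, pos 7

Answer: top 7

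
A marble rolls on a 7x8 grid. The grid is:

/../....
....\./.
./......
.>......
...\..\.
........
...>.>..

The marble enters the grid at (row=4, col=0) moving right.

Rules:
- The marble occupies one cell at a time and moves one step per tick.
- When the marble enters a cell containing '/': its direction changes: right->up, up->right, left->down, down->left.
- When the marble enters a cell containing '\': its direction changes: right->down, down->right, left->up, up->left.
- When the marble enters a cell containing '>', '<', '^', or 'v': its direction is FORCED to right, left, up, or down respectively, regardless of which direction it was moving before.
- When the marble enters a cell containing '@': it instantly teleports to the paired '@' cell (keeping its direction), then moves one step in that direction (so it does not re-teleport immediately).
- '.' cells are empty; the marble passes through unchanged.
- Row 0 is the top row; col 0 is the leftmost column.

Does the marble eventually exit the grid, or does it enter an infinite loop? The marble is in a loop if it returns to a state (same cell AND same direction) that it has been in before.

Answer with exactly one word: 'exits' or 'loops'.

Answer: exits

Derivation:
Step 1: enter (4,0), '.' pass, move right to (4,1)
Step 2: enter (4,1), '.' pass, move right to (4,2)
Step 3: enter (4,2), '.' pass, move right to (4,3)
Step 4: enter (4,3), '\' deflects right->down, move down to (5,3)
Step 5: enter (5,3), '.' pass, move down to (6,3)
Step 6: enter (6,3), '>' forces down->right, move right to (6,4)
Step 7: enter (6,4), '.' pass, move right to (6,5)
Step 8: enter (6,5), '>' forces right->right, move right to (6,6)
Step 9: enter (6,6), '.' pass, move right to (6,7)
Step 10: enter (6,7), '.' pass, move right to (6,8)
Step 11: at (6,8) — EXIT via right edge, pos 6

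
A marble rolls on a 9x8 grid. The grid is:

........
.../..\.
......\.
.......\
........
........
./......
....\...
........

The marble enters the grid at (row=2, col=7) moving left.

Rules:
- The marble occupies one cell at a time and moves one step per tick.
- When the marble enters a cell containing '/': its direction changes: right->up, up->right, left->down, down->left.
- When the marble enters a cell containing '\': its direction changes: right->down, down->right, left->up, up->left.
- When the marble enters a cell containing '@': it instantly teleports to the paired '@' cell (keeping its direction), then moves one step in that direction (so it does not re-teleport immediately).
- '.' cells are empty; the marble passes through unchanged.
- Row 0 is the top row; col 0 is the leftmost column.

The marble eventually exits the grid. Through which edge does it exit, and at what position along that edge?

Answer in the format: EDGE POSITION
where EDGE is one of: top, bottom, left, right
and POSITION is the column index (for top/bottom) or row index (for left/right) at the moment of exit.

Answer: bottom 3

Derivation:
Step 1: enter (2,7), '.' pass, move left to (2,6)
Step 2: enter (2,6), '\' deflects left->up, move up to (1,6)
Step 3: enter (1,6), '\' deflects up->left, move left to (1,5)
Step 4: enter (1,5), '.' pass, move left to (1,4)
Step 5: enter (1,4), '.' pass, move left to (1,3)
Step 6: enter (1,3), '/' deflects left->down, move down to (2,3)
Step 7: enter (2,3), '.' pass, move down to (3,3)
Step 8: enter (3,3), '.' pass, move down to (4,3)
Step 9: enter (4,3), '.' pass, move down to (5,3)
Step 10: enter (5,3), '.' pass, move down to (6,3)
Step 11: enter (6,3), '.' pass, move down to (7,3)
Step 12: enter (7,3), '.' pass, move down to (8,3)
Step 13: enter (8,3), '.' pass, move down to (9,3)
Step 14: at (9,3) — EXIT via bottom edge, pos 3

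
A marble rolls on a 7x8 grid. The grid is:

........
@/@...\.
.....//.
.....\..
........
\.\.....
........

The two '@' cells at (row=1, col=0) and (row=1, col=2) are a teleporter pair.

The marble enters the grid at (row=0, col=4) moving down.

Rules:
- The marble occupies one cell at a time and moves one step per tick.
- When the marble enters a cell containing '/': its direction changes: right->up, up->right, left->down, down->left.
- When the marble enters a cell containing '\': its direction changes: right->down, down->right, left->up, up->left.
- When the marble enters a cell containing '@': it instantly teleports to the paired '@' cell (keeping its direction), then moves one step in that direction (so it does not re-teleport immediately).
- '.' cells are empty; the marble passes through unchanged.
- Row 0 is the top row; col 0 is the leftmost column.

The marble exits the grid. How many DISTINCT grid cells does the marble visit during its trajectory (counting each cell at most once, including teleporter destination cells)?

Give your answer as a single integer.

Answer: 7

Derivation:
Step 1: enter (0,4), '.' pass, move down to (1,4)
Step 2: enter (1,4), '.' pass, move down to (2,4)
Step 3: enter (2,4), '.' pass, move down to (3,4)
Step 4: enter (3,4), '.' pass, move down to (4,4)
Step 5: enter (4,4), '.' pass, move down to (5,4)
Step 6: enter (5,4), '.' pass, move down to (6,4)
Step 7: enter (6,4), '.' pass, move down to (7,4)
Step 8: at (7,4) — EXIT via bottom edge, pos 4
Distinct cells visited: 7 (path length 7)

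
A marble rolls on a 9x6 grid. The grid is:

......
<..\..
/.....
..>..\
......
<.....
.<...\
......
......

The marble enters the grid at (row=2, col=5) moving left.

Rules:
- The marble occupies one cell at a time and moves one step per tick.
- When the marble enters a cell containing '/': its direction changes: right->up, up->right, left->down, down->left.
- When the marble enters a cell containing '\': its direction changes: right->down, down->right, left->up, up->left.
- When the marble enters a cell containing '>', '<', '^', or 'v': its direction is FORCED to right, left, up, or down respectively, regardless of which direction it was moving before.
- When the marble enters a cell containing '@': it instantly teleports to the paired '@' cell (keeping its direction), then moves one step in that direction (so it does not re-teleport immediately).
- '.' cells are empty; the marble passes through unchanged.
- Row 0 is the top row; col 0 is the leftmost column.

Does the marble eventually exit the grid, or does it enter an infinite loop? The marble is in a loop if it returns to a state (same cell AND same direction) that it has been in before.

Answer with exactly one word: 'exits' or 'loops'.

Answer: exits

Derivation:
Step 1: enter (2,5), '.' pass, move left to (2,4)
Step 2: enter (2,4), '.' pass, move left to (2,3)
Step 3: enter (2,3), '.' pass, move left to (2,2)
Step 4: enter (2,2), '.' pass, move left to (2,1)
Step 5: enter (2,1), '.' pass, move left to (2,0)
Step 6: enter (2,0), '/' deflects left->down, move down to (3,0)
Step 7: enter (3,0), '.' pass, move down to (4,0)
Step 8: enter (4,0), '.' pass, move down to (5,0)
Step 9: enter (5,0), '<' forces down->left, move left to (5,-1)
Step 10: at (5,-1) — EXIT via left edge, pos 5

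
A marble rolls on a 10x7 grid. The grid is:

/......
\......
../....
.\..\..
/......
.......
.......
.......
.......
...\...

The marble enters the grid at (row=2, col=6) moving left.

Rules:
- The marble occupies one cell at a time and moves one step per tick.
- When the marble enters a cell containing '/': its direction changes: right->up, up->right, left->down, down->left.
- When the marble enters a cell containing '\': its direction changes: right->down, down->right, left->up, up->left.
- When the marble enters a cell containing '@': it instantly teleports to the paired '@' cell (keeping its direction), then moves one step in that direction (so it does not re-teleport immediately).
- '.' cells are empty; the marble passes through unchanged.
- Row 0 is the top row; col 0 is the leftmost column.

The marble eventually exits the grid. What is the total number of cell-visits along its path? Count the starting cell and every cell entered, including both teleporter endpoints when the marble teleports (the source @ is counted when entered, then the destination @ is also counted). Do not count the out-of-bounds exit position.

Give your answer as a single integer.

Answer: 12

Derivation:
Step 1: enter (2,6), '.' pass, move left to (2,5)
Step 2: enter (2,5), '.' pass, move left to (2,4)
Step 3: enter (2,4), '.' pass, move left to (2,3)
Step 4: enter (2,3), '.' pass, move left to (2,2)
Step 5: enter (2,2), '/' deflects left->down, move down to (3,2)
Step 6: enter (3,2), '.' pass, move down to (4,2)
Step 7: enter (4,2), '.' pass, move down to (5,2)
Step 8: enter (5,2), '.' pass, move down to (6,2)
Step 9: enter (6,2), '.' pass, move down to (7,2)
Step 10: enter (7,2), '.' pass, move down to (8,2)
Step 11: enter (8,2), '.' pass, move down to (9,2)
Step 12: enter (9,2), '.' pass, move down to (10,2)
Step 13: at (10,2) — EXIT via bottom edge, pos 2
Path length (cell visits): 12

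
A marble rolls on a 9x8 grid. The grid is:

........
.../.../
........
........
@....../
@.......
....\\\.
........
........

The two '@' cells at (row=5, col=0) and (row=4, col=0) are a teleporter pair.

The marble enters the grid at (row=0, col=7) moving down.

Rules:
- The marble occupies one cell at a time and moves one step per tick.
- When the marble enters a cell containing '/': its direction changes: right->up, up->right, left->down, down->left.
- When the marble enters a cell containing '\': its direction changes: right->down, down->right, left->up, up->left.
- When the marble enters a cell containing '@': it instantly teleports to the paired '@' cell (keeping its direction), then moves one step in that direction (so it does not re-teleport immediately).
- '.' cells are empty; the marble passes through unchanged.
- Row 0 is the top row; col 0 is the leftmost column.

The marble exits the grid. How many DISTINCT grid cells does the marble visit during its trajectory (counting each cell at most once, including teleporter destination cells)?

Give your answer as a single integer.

Answer: 13

Derivation:
Step 1: enter (0,7), '.' pass, move down to (1,7)
Step 2: enter (1,7), '/' deflects down->left, move left to (1,6)
Step 3: enter (1,6), '.' pass, move left to (1,5)
Step 4: enter (1,5), '.' pass, move left to (1,4)
Step 5: enter (1,4), '.' pass, move left to (1,3)
Step 6: enter (1,3), '/' deflects left->down, move down to (2,3)
Step 7: enter (2,3), '.' pass, move down to (3,3)
Step 8: enter (3,3), '.' pass, move down to (4,3)
Step 9: enter (4,3), '.' pass, move down to (5,3)
Step 10: enter (5,3), '.' pass, move down to (6,3)
Step 11: enter (6,3), '.' pass, move down to (7,3)
Step 12: enter (7,3), '.' pass, move down to (8,3)
Step 13: enter (8,3), '.' pass, move down to (9,3)
Step 14: at (9,3) — EXIT via bottom edge, pos 3
Distinct cells visited: 13 (path length 13)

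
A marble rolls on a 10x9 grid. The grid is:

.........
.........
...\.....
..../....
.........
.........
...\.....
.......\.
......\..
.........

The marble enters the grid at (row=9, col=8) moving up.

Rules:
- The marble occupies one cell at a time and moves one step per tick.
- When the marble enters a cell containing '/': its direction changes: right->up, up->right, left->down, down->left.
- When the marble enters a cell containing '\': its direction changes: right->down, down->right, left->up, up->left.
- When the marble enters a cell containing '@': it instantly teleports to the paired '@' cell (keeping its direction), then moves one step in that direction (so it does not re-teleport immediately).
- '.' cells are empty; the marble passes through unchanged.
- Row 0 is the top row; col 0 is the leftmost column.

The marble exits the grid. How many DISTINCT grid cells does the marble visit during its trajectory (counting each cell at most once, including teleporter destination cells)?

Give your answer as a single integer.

Answer: 10

Derivation:
Step 1: enter (9,8), '.' pass, move up to (8,8)
Step 2: enter (8,8), '.' pass, move up to (7,8)
Step 3: enter (7,8), '.' pass, move up to (6,8)
Step 4: enter (6,8), '.' pass, move up to (5,8)
Step 5: enter (5,8), '.' pass, move up to (4,8)
Step 6: enter (4,8), '.' pass, move up to (3,8)
Step 7: enter (3,8), '.' pass, move up to (2,8)
Step 8: enter (2,8), '.' pass, move up to (1,8)
Step 9: enter (1,8), '.' pass, move up to (0,8)
Step 10: enter (0,8), '.' pass, move up to (-1,8)
Step 11: at (-1,8) — EXIT via top edge, pos 8
Distinct cells visited: 10 (path length 10)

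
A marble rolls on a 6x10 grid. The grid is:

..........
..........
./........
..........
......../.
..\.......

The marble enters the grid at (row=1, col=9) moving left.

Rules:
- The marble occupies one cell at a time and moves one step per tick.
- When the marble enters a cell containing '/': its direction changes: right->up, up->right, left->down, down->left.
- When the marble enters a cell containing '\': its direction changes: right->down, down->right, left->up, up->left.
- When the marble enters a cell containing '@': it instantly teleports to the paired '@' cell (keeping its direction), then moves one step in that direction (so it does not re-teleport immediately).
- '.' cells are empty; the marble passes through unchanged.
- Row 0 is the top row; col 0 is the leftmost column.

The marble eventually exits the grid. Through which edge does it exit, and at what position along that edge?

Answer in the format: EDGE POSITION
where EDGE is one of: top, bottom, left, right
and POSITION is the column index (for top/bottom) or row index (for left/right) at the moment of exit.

Answer: left 1

Derivation:
Step 1: enter (1,9), '.' pass, move left to (1,8)
Step 2: enter (1,8), '.' pass, move left to (1,7)
Step 3: enter (1,7), '.' pass, move left to (1,6)
Step 4: enter (1,6), '.' pass, move left to (1,5)
Step 5: enter (1,5), '.' pass, move left to (1,4)
Step 6: enter (1,4), '.' pass, move left to (1,3)
Step 7: enter (1,3), '.' pass, move left to (1,2)
Step 8: enter (1,2), '.' pass, move left to (1,1)
Step 9: enter (1,1), '.' pass, move left to (1,0)
Step 10: enter (1,0), '.' pass, move left to (1,-1)
Step 11: at (1,-1) — EXIT via left edge, pos 1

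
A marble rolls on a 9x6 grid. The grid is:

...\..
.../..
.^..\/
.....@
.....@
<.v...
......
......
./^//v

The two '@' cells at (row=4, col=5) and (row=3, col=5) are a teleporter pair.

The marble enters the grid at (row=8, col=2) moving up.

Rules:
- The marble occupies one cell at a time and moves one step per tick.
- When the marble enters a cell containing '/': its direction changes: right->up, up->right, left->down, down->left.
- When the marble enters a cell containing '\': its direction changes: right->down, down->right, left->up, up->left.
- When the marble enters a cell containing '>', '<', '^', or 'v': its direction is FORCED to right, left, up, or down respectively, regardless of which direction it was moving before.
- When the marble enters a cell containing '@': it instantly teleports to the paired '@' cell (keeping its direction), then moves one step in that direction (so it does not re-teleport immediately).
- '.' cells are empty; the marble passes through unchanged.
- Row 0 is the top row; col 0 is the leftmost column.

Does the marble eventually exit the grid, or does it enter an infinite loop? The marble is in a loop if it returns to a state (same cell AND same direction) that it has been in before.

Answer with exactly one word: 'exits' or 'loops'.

Step 1: enter (8,2), '^' forces up->up, move up to (7,2)
Step 2: enter (7,2), '.' pass, move up to (6,2)
Step 3: enter (6,2), '.' pass, move up to (5,2)
Step 4: enter (5,2), 'v' forces up->down, move down to (6,2)
Step 5: enter (6,2), '.' pass, move down to (7,2)
Step 6: enter (7,2), '.' pass, move down to (8,2)
Step 7: enter (8,2), '^' forces down->up, move up to (7,2)
Step 8: at (7,2) dir=up — LOOP DETECTED (seen before)

Answer: loops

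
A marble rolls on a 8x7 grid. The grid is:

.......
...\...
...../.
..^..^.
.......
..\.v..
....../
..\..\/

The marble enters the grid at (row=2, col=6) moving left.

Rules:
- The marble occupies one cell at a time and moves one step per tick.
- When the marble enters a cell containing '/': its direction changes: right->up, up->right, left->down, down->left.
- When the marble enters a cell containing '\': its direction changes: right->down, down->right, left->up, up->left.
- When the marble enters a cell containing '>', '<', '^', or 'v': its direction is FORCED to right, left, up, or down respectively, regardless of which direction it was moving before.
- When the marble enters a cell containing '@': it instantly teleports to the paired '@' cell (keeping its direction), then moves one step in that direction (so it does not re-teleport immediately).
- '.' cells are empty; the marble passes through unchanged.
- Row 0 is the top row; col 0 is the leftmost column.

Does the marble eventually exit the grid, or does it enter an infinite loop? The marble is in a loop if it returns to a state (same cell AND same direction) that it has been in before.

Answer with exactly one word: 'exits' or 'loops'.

Step 1: enter (2,6), '.' pass, move left to (2,5)
Step 2: enter (2,5), '/' deflects left->down, move down to (3,5)
Step 3: enter (3,5), '^' forces down->up, move up to (2,5)
Step 4: enter (2,5), '/' deflects up->right, move right to (2,6)
Step 5: enter (2,6), '.' pass, move right to (2,7)
Step 6: at (2,7) — EXIT via right edge, pos 2

Answer: exits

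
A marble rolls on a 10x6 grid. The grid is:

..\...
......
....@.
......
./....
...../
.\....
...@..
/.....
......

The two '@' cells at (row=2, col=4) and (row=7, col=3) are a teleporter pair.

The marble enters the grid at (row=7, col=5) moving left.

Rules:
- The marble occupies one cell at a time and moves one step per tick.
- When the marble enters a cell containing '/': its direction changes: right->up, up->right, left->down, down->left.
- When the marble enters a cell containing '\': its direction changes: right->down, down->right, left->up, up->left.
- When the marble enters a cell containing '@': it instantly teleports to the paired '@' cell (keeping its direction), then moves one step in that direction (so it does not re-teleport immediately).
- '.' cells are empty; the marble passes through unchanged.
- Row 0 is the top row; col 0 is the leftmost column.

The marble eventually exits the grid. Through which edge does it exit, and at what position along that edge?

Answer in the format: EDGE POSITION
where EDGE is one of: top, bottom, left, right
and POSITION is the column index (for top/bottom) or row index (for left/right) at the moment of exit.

Step 1: enter (7,5), '.' pass, move left to (7,4)
Step 2: enter (7,4), '.' pass, move left to (7,3)
Step 3: enter (7,3), '@' teleport (7,3)->(2,4), also enter (2,4), move left to (2,3)
Step 4: enter (2,3), '.' pass, move left to (2,2)
Step 5: enter (2,2), '.' pass, move left to (2,1)
Step 6: enter (2,1), '.' pass, move left to (2,0)
Step 7: enter (2,0), '.' pass, move left to (2,-1)
Step 8: at (2,-1) — EXIT via left edge, pos 2

Answer: left 2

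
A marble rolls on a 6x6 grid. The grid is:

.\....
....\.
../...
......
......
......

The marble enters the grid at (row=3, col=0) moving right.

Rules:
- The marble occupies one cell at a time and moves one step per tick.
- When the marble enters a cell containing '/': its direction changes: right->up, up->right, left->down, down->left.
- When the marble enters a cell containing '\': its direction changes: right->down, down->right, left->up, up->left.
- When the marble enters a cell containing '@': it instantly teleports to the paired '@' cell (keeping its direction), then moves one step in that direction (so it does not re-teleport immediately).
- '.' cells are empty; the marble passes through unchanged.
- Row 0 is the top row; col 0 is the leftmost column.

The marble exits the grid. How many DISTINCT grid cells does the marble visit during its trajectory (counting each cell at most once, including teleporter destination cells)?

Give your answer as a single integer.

Step 1: enter (3,0), '.' pass, move right to (3,1)
Step 2: enter (3,1), '.' pass, move right to (3,2)
Step 3: enter (3,2), '.' pass, move right to (3,3)
Step 4: enter (3,3), '.' pass, move right to (3,4)
Step 5: enter (3,4), '.' pass, move right to (3,5)
Step 6: enter (3,5), '.' pass, move right to (3,6)
Step 7: at (3,6) — EXIT via right edge, pos 3
Distinct cells visited: 6 (path length 6)

Answer: 6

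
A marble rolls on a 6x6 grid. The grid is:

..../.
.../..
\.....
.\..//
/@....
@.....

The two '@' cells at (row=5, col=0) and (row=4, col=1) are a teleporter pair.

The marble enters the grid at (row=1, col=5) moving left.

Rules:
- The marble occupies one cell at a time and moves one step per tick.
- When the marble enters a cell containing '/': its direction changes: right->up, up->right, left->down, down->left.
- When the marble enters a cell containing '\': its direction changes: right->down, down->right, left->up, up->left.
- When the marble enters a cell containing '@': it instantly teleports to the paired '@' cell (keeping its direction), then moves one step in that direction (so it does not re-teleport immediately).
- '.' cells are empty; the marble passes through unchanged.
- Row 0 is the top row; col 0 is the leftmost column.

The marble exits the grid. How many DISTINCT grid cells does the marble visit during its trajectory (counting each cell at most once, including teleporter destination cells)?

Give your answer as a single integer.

Step 1: enter (1,5), '.' pass, move left to (1,4)
Step 2: enter (1,4), '.' pass, move left to (1,3)
Step 3: enter (1,3), '/' deflects left->down, move down to (2,3)
Step 4: enter (2,3), '.' pass, move down to (3,3)
Step 5: enter (3,3), '.' pass, move down to (4,3)
Step 6: enter (4,3), '.' pass, move down to (5,3)
Step 7: enter (5,3), '.' pass, move down to (6,3)
Step 8: at (6,3) — EXIT via bottom edge, pos 3
Distinct cells visited: 7 (path length 7)

Answer: 7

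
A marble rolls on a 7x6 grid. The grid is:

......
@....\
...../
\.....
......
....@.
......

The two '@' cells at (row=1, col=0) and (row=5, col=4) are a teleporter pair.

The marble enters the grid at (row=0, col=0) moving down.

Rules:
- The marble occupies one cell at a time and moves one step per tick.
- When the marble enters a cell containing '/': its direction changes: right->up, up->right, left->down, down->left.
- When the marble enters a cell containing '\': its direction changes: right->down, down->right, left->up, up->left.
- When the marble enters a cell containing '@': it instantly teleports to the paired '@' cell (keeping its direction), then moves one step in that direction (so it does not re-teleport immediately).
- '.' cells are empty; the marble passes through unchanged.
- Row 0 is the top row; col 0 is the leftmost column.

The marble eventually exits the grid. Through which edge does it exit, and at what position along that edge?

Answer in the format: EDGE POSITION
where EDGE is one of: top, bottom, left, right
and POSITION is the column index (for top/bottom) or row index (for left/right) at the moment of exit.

Step 1: enter (0,0), '.' pass, move down to (1,0)
Step 2: enter (1,0), '@' teleport (1,0)->(5,4), also enter (5,4), move down to (6,4)
Step 3: enter (6,4), '.' pass, move down to (7,4)
Step 4: at (7,4) — EXIT via bottom edge, pos 4

Answer: bottom 4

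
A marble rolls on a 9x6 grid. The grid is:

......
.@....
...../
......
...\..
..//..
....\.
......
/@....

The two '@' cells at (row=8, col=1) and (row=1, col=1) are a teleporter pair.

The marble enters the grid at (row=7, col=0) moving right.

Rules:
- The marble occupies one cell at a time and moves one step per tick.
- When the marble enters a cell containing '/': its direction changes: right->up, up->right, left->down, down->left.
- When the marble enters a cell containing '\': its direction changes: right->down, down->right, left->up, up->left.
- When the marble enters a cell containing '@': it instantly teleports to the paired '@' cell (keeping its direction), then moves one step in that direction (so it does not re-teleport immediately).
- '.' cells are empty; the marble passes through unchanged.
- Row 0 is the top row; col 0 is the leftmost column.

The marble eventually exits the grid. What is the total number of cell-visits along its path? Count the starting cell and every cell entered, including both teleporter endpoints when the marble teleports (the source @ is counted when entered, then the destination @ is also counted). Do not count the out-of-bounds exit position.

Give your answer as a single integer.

Step 1: enter (7,0), '.' pass, move right to (7,1)
Step 2: enter (7,1), '.' pass, move right to (7,2)
Step 3: enter (7,2), '.' pass, move right to (7,3)
Step 4: enter (7,3), '.' pass, move right to (7,4)
Step 5: enter (7,4), '.' pass, move right to (7,5)
Step 6: enter (7,5), '.' pass, move right to (7,6)
Step 7: at (7,6) — EXIT via right edge, pos 7
Path length (cell visits): 6

Answer: 6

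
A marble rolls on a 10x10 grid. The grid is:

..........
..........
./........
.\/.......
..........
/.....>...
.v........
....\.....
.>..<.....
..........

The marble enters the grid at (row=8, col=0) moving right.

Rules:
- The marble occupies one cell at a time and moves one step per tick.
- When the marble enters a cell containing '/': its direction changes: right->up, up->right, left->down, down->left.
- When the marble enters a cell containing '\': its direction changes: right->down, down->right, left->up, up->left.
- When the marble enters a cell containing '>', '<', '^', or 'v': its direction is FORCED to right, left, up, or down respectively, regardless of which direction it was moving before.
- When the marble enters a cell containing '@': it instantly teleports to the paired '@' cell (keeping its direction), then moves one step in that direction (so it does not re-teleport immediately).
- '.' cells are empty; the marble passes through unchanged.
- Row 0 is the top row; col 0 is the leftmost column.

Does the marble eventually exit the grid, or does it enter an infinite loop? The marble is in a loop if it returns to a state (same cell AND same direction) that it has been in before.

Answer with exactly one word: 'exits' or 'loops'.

Step 1: enter (8,0), '.' pass, move right to (8,1)
Step 2: enter (8,1), '>' forces right->right, move right to (8,2)
Step 3: enter (8,2), '.' pass, move right to (8,3)
Step 4: enter (8,3), '.' pass, move right to (8,4)
Step 5: enter (8,4), '<' forces right->left, move left to (8,3)
Step 6: enter (8,3), '.' pass, move left to (8,2)
Step 7: enter (8,2), '.' pass, move left to (8,1)
Step 8: enter (8,1), '>' forces left->right, move right to (8,2)
Step 9: at (8,2) dir=right — LOOP DETECTED (seen before)

Answer: loops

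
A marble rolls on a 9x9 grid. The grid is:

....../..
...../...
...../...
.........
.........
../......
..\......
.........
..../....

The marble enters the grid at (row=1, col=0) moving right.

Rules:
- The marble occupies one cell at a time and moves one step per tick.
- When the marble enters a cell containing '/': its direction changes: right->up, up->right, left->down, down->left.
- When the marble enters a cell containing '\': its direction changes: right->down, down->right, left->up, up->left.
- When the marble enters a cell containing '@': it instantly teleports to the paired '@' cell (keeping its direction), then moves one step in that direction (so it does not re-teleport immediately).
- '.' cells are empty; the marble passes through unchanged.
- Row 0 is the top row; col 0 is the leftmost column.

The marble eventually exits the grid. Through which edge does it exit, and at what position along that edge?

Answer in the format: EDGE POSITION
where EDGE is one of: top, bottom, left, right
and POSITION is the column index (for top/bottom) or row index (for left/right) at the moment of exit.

Step 1: enter (1,0), '.' pass, move right to (1,1)
Step 2: enter (1,1), '.' pass, move right to (1,2)
Step 3: enter (1,2), '.' pass, move right to (1,3)
Step 4: enter (1,3), '.' pass, move right to (1,4)
Step 5: enter (1,4), '.' pass, move right to (1,5)
Step 6: enter (1,5), '/' deflects right->up, move up to (0,5)
Step 7: enter (0,5), '.' pass, move up to (-1,5)
Step 8: at (-1,5) — EXIT via top edge, pos 5

Answer: top 5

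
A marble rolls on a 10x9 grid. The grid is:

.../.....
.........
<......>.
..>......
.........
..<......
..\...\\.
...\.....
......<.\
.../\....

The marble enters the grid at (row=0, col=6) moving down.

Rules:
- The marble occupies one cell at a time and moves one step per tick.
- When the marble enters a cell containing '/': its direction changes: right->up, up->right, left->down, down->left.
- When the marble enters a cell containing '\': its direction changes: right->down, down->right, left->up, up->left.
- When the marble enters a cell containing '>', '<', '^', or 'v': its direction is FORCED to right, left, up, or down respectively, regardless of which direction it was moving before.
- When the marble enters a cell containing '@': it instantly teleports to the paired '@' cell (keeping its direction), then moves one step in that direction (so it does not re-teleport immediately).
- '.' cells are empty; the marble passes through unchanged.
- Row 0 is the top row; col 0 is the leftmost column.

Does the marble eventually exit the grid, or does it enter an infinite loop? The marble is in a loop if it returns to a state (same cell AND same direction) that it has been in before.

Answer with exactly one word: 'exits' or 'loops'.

Answer: exits

Derivation:
Step 1: enter (0,6), '.' pass, move down to (1,6)
Step 2: enter (1,6), '.' pass, move down to (2,6)
Step 3: enter (2,6), '.' pass, move down to (3,6)
Step 4: enter (3,6), '.' pass, move down to (4,6)
Step 5: enter (4,6), '.' pass, move down to (5,6)
Step 6: enter (5,6), '.' pass, move down to (6,6)
Step 7: enter (6,6), '\' deflects down->right, move right to (6,7)
Step 8: enter (6,7), '\' deflects right->down, move down to (7,7)
Step 9: enter (7,7), '.' pass, move down to (8,7)
Step 10: enter (8,7), '.' pass, move down to (9,7)
Step 11: enter (9,7), '.' pass, move down to (10,7)
Step 12: at (10,7) — EXIT via bottom edge, pos 7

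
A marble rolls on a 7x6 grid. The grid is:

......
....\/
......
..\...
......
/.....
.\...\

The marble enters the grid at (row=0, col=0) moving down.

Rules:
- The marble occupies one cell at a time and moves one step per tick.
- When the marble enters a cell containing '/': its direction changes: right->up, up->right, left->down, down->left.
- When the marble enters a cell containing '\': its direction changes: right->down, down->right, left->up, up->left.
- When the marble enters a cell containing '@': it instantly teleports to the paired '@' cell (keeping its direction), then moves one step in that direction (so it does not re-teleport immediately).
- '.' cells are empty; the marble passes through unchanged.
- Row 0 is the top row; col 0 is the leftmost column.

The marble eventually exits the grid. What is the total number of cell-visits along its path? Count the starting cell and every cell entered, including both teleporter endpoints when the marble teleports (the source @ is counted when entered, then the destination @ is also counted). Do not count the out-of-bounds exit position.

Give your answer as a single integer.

Step 1: enter (0,0), '.' pass, move down to (1,0)
Step 2: enter (1,0), '.' pass, move down to (2,0)
Step 3: enter (2,0), '.' pass, move down to (3,0)
Step 4: enter (3,0), '.' pass, move down to (4,0)
Step 5: enter (4,0), '.' pass, move down to (5,0)
Step 6: enter (5,0), '/' deflects down->left, move left to (5,-1)
Step 7: at (5,-1) — EXIT via left edge, pos 5
Path length (cell visits): 6

Answer: 6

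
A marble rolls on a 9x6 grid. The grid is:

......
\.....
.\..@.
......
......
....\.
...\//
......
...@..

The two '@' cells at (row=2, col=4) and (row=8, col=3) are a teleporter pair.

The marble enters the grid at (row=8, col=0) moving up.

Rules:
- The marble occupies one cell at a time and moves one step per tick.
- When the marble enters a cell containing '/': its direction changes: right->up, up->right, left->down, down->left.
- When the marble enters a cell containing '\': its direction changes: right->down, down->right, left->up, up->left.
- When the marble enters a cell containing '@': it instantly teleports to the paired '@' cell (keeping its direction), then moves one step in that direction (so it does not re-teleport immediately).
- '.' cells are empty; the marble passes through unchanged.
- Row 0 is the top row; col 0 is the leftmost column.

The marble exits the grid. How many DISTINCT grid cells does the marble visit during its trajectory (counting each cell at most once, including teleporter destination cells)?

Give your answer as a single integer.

Step 1: enter (8,0), '.' pass, move up to (7,0)
Step 2: enter (7,0), '.' pass, move up to (6,0)
Step 3: enter (6,0), '.' pass, move up to (5,0)
Step 4: enter (5,0), '.' pass, move up to (4,0)
Step 5: enter (4,0), '.' pass, move up to (3,0)
Step 6: enter (3,0), '.' pass, move up to (2,0)
Step 7: enter (2,0), '.' pass, move up to (1,0)
Step 8: enter (1,0), '\' deflects up->left, move left to (1,-1)
Step 9: at (1,-1) — EXIT via left edge, pos 1
Distinct cells visited: 8 (path length 8)

Answer: 8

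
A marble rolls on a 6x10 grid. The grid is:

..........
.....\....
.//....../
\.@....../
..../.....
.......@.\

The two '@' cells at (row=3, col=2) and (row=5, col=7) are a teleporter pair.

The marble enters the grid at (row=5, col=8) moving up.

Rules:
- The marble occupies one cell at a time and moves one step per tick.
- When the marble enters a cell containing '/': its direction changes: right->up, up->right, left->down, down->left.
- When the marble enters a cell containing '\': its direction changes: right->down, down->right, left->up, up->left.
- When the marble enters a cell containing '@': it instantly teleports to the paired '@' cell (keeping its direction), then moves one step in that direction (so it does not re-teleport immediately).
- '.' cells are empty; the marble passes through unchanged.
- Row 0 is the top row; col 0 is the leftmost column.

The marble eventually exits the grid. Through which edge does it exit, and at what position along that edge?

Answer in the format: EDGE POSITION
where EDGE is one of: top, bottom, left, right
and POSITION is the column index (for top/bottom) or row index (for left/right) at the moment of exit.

Step 1: enter (5,8), '.' pass, move up to (4,8)
Step 2: enter (4,8), '.' pass, move up to (3,8)
Step 3: enter (3,8), '.' pass, move up to (2,8)
Step 4: enter (2,8), '.' pass, move up to (1,8)
Step 5: enter (1,8), '.' pass, move up to (0,8)
Step 6: enter (0,8), '.' pass, move up to (-1,8)
Step 7: at (-1,8) — EXIT via top edge, pos 8

Answer: top 8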